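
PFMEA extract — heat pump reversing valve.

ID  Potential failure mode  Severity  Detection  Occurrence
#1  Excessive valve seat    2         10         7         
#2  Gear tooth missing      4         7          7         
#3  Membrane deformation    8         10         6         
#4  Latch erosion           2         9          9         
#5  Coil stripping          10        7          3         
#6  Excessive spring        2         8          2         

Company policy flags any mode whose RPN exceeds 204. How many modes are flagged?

RPN = Severity × Occurrence × Detection:
  #1: 2 × 7 × 10 = 140
  #2: 4 × 7 × 7 = 196
  #3: 8 × 6 × 10 = 480
  #4: 2 × 9 × 9 = 162
  #5: 10 × 3 × 7 = 210
  #6: 2 × 2 × 8 = 32
Modes with RPN > 204: #3 (480), #5 (210) → 2.

2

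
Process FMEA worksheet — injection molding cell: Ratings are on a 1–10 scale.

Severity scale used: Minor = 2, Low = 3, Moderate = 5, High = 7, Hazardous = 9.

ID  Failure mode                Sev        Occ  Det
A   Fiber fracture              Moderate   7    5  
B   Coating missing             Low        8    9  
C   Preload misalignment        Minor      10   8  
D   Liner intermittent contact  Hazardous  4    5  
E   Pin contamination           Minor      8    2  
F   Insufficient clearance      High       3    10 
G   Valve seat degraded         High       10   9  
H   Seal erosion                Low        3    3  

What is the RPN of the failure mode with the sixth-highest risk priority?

RPN = Severity × Occurrence × Detection:
  A: 5 × 7 × 5 = 175
  B: 3 × 8 × 9 = 216
  C: 2 × 10 × 8 = 160
  D: 9 × 4 × 5 = 180
  E: 2 × 8 × 2 = 32
  F: 7 × 3 × 10 = 210
  G: 7 × 10 × 9 = 630
  H: 3 × 3 × 3 = 27
Sorted descending: 630, 216, 210, 180, 175, 160, 32, 27.
The sixth-highest RPN is 160 (C).

160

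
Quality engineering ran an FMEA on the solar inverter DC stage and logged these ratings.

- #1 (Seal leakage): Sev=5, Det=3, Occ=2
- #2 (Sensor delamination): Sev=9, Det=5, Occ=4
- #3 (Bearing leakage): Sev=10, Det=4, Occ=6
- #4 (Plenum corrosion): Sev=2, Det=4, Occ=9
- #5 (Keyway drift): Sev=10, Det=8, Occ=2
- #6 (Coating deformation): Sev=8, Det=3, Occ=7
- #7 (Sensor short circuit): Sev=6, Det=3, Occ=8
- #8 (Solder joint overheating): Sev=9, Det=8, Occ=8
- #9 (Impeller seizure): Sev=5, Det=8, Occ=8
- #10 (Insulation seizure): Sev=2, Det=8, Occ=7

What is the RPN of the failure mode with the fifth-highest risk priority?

168

RPN = Severity × Occurrence × Detection:
  #1: 5 × 2 × 3 = 30
  #2: 9 × 4 × 5 = 180
  #3: 10 × 6 × 4 = 240
  #4: 2 × 9 × 4 = 72
  #5: 10 × 2 × 8 = 160
  #6: 8 × 7 × 3 = 168
  #7: 6 × 8 × 3 = 144
  #8: 9 × 8 × 8 = 576
  #9: 5 × 8 × 8 = 320
  #10: 2 × 7 × 8 = 112
Sorted descending: 576, 320, 240, 180, 168, 160, 144, 112, 72, 30.
The fifth-highest RPN is 168 (#6).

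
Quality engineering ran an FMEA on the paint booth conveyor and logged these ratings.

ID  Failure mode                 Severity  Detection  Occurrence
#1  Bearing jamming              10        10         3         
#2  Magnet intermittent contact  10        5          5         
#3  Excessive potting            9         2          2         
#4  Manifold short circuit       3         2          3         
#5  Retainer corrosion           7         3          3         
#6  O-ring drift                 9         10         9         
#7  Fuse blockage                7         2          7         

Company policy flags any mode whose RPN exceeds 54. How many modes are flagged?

RPN = Severity × Occurrence × Detection:
  #1: 10 × 3 × 10 = 300
  #2: 10 × 5 × 5 = 250
  #3: 9 × 2 × 2 = 36
  #4: 3 × 3 × 2 = 18
  #5: 7 × 3 × 3 = 63
  #6: 9 × 9 × 10 = 810
  #7: 7 × 7 × 2 = 98
Modes with RPN > 54: #1 (300), #2 (250), #5 (63), #6 (810), #7 (98) → 5.

5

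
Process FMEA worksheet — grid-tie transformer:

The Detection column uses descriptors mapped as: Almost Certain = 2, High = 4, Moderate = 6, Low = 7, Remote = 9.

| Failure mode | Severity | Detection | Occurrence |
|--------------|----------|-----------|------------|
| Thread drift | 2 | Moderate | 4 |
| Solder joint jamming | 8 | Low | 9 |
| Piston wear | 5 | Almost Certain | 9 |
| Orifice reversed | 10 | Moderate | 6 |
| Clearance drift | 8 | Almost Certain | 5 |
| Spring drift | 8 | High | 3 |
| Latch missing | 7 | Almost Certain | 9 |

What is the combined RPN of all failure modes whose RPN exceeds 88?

RPN = Severity × Occurrence × Detection:
  Thread drift: 2 × 4 × 6 = 48
  Solder joint jamming: 8 × 9 × 7 = 504
  Piston wear: 5 × 9 × 2 = 90
  Orifice reversed: 10 × 6 × 6 = 360
  Clearance drift: 8 × 5 × 2 = 80
  Spring drift: 8 × 3 × 4 = 96
  Latch missing: 7 × 9 × 2 = 126
RPN > 88: Solder joint jamming (504), Piston wear (90), Orifice reversed (360), Spring drift (96), Latch missing (126).
Sum: 504 + 90 + 360 + 96 + 126 = 1176.

1176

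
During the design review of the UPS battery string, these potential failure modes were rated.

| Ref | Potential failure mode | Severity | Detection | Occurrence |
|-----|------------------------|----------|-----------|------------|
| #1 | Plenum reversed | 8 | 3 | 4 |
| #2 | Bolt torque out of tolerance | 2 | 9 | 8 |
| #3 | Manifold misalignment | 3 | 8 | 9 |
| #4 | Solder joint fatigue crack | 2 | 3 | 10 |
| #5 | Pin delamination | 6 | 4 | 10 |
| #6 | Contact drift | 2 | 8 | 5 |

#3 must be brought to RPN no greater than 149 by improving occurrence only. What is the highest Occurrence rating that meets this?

6

#3: S=3, O=9, D=8 → current RPN = 216.
Fixed product = 24. Need 24 × O ≤ 149, so O ≤ 149/24 = 6.21.
Maximum integer Occurrence rating = 6 (gives RPN 144; O=7 would give 168 > 149).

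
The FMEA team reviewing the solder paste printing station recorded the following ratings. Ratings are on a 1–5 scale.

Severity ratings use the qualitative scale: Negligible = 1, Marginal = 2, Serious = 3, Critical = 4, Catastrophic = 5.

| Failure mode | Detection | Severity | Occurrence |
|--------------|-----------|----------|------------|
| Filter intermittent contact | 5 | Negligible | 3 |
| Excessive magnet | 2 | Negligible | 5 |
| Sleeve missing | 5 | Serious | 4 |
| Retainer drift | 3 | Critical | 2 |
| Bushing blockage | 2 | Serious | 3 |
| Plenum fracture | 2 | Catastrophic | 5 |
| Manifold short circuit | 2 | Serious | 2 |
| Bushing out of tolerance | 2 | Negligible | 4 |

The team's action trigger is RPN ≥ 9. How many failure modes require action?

RPN = Severity × Occurrence × Detection:
  Filter intermittent contact: 1 × 3 × 5 = 15
  Excessive magnet: 1 × 5 × 2 = 10
  Sleeve missing: 3 × 4 × 5 = 60
  Retainer drift: 4 × 2 × 3 = 24
  Bushing blockage: 3 × 3 × 2 = 18
  Plenum fracture: 5 × 5 × 2 = 50
  Manifold short circuit: 3 × 2 × 2 = 12
  Bushing out of tolerance: 1 × 4 × 2 = 8
Modes with RPN ≥ 9: Filter intermittent contact (15), Excessive magnet (10), Sleeve missing (60), Retainer drift (24), Bushing blockage (18), Plenum fracture (50), Manifold short circuit (12) → 7.

7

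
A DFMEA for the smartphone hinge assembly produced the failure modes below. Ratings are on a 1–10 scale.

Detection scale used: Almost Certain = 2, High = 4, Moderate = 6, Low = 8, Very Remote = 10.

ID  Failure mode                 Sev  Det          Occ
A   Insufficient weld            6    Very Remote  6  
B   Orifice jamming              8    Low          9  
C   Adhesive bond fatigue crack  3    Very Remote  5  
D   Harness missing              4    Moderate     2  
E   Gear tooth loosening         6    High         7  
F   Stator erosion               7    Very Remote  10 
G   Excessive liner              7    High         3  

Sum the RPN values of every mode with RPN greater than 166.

1804

RPN = Severity × Occurrence × Detection:
  A: 6 × 6 × 10 = 360
  B: 8 × 9 × 8 = 576
  C: 3 × 5 × 10 = 150
  D: 4 × 2 × 6 = 48
  E: 6 × 7 × 4 = 168
  F: 7 × 10 × 10 = 700
  G: 7 × 3 × 4 = 84
RPN > 166: A (360), B (576), E (168), F (700).
Sum: 360 + 576 + 168 + 700 = 1804.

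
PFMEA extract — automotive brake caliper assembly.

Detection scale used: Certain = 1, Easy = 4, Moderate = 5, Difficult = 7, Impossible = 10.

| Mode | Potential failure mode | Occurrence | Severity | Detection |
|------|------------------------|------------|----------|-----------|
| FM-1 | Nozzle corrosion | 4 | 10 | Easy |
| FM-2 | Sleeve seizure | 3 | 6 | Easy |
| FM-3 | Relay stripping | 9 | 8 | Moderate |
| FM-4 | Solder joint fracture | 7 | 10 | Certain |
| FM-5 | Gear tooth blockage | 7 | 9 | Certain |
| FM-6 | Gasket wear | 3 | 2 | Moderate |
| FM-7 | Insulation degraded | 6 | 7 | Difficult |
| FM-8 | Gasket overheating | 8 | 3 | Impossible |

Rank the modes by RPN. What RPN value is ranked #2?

RPN = Severity × Occurrence × Detection:
  FM-1: 10 × 4 × 4 = 160
  FM-2: 6 × 3 × 4 = 72
  FM-3: 8 × 9 × 5 = 360
  FM-4: 10 × 7 × 1 = 70
  FM-5: 9 × 7 × 1 = 63
  FM-6: 2 × 3 × 5 = 30
  FM-7: 7 × 6 × 7 = 294
  FM-8: 3 × 8 × 10 = 240
Sorted descending: 360, 294, 240, 160, 72, 70, 63, 30.
The second-highest RPN is 294 (FM-7).

294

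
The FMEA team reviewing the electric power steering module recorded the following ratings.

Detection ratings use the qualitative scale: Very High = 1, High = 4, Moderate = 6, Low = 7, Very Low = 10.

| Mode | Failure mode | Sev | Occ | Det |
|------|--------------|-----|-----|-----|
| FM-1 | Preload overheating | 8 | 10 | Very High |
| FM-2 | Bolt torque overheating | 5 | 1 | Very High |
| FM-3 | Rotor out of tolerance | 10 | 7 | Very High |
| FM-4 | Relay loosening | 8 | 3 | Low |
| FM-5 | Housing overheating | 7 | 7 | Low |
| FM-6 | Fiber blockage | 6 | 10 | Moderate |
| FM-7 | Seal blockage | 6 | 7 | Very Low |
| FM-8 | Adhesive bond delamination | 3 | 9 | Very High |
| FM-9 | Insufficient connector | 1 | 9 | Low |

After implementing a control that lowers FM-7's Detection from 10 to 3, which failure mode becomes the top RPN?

RPN = Severity × Occurrence × Detection:
  FM-1: 8 × 10 × 1 = 80
  FM-2: 5 × 1 × 1 = 5
  FM-3: 10 × 7 × 1 = 70
  FM-4: 8 × 3 × 7 = 168
  FM-5: 7 × 7 × 7 = 343
  FM-6: 6 × 10 × 6 = 360
  FM-7: 6 × 7 × 10 = 420
  FM-8: 3 × 9 × 1 = 27
  FM-9: 1 × 9 × 7 = 63
After action: FM-7 → 6 × 7 × 3 = 126.
Revised RPNs: FM-6=360, FM-5=343, FM-4=168, FM-7=126, FM-1=80, FM-3=70, FM-9=63, FM-8=27, FM-2=5.
Highest is now FM-6 (360).

FM-6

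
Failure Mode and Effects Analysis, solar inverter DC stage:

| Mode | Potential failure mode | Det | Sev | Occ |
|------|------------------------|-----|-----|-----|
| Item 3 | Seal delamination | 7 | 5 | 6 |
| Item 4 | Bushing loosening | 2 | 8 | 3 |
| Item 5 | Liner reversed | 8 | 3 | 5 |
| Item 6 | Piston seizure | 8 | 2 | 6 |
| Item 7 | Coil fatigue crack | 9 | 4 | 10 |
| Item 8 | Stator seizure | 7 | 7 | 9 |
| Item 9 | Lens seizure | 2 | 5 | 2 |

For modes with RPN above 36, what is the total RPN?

RPN = Severity × Occurrence × Detection:
  Item 3: 5 × 6 × 7 = 210
  Item 4: 8 × 3 × 2 = 48
  Item 5: 3 × 5 × 8 = 120
  Item 6: 2 × 6 × 8 = 96
  Item 7: 4 × 10 × 9 = 360
  Item 8: 7 × 9 × 7 = 441
  Item 9: 5 × 2 × 2 = 20
RPN > 36: Item 3 (210), Item 4 (48), Item 5 (120), Item 6 (96), Item 7 (360), Item 8 (441).
Sum: 210 + 48 + 120 + 96 + 360 + 441 = 1275.

1275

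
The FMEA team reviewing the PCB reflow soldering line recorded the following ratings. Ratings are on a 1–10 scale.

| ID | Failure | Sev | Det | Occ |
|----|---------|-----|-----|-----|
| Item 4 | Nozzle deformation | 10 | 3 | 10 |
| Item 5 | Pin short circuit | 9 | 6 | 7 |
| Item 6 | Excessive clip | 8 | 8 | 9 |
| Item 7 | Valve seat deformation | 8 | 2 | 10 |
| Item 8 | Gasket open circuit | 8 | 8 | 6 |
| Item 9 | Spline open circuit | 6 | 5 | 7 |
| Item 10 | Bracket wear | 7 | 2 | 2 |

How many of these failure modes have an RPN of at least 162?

RPN = Severity × Occurrence × Detection:
  Item 4: 10 × 10 × 3 = 300
  Item 5: 9 × 7 × 6 = 378
  Item 6: 8 × 9 × 8 = 576
  Item 7: 8 × 10 × 2 = 160
  Item 8: 8 × 6 × 8 = 384
  Item 9: 6 × 7 × 5 = 210
  Item 10: 7 × 2 × 2 = 28
Modes with RPN ≥ 162: Item 4 (300), Item 5 (378), Item 6 (576), Item 8 (384), Item 9 (210) → 5.

5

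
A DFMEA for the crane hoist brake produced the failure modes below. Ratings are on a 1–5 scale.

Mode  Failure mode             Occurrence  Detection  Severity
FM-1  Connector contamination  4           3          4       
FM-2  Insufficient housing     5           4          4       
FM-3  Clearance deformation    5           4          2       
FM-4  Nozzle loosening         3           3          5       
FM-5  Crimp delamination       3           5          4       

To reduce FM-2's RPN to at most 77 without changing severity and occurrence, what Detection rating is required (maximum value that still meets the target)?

3

FM-2: S=4, O=5, D=4 → current RPN = 80.
Fixed product = 20. Need 20 × D ≤ 77, so D ≤ 77/20 = 3.85.
Maximum integer Detection rating = 3 (gives RPN 60; D=4 would give 80 > 77).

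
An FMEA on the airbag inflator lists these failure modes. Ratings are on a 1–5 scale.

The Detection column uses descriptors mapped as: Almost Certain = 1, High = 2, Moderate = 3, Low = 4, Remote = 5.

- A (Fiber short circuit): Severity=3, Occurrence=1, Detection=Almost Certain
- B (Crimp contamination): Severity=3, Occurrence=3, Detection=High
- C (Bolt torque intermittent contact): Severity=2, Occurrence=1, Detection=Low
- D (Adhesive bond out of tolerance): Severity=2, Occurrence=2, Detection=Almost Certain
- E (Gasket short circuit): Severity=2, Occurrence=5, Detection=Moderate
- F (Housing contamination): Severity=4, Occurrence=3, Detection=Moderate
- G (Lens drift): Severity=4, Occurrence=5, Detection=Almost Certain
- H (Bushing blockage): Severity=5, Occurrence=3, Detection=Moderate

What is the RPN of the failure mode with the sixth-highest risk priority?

8

RPN = Severity × Occurrence × Detection:
  A: 3 × 1 × 1 = 3
  B: 3 × 3 × 2 = 18
  C: 2 × 1 × 4 = 8
  D: 2 × 2 × 1 = 4
  E: 2 × 5 × 3 = 30
  F: 4 × 3 × 3 = 36
  G: 4 × 5 × 1 = 20
  H: 5 × 3 × 3 = 45
Sorted descending: 45, 36, 30, 20, 18, 8, 4, 3.
The sixth-highest RPN is 8 (C).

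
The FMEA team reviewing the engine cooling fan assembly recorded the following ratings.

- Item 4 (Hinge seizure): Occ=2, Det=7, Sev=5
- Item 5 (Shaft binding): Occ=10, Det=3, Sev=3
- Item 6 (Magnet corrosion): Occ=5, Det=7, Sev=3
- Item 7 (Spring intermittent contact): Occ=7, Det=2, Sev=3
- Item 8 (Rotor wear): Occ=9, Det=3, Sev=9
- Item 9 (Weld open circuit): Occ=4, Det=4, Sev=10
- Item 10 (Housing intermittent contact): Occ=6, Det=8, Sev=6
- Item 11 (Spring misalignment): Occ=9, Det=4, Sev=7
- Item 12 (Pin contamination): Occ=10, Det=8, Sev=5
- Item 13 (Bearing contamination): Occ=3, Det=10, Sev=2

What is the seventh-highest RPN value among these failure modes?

90

RPN = Severity × Occurrence × Detection:
  Item 4: 5 × 2 × 7 = 70
  Item 5: 3 × 10 × 3 = 90
  Item 6: 3 × 5 × 7 = 105
  Item 7: 3 × 7 × 2 = 42
  Item 8: 9 × 9 × 3 = 243
  Item 9: 10 × 4 × 4 = 160
  Item 10: 6 × 6 × 8 = 288
  Item 11: 7 × 9 × 4 = 252
  Item 12: 5 × 10 × 8 = 400
  Item 13: 2 × 3 × 10 = 60
Sorted descending: 400, 288, 252, 243, 160, 105, 90, 70, 60, 42.
The seventh-highest RPN is 90 (Item 5).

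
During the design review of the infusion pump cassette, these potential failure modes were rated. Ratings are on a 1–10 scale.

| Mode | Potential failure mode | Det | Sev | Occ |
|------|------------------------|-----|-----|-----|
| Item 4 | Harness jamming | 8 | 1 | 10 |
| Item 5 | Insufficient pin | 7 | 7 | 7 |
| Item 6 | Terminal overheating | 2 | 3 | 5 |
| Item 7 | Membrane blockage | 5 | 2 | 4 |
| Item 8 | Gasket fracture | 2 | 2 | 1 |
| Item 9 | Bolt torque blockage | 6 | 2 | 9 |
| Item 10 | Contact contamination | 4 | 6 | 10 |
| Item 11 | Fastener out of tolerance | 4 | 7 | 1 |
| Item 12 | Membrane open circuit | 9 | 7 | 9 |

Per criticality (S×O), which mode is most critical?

Item 12

Criticality = Severity × Occurrence:
  Item 4: 1 × 10 = 10
  Item 5: 7 × 7 = 49
  Item 6: 3 × 5 = 15
  Item 7: 2 × 4 = 8
  Item 8: 2 × 1 = 2
  Item 9: 2 × 9 = 18
  Item 10: 6 × 10 = 60
  Item 11: 7 × 1 = 7
  Item 12: 7 × 9 = 63
Highest criticality is 63 → Item 12.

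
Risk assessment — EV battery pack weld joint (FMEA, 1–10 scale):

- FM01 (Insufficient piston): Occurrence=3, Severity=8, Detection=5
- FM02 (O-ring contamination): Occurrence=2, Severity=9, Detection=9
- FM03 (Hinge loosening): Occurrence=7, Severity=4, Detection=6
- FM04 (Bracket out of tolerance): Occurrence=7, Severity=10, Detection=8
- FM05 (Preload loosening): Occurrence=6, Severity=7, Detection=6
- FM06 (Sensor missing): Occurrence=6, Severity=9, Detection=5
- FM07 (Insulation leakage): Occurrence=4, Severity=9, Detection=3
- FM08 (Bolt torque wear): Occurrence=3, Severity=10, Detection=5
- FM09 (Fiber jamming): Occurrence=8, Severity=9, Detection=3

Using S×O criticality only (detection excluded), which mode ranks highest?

FM09

Criticality = Severity × Occurrence:
  FM01: 8 × 3 = 24
  FM02: 9 × 2 = 18
  FM03: 4 × 7 = 28
  FM04: 10 × 7 = 70
  FM05: 7 × 6 = 42
  FM06: 9 × 6 = 54
  FM07: 9 × 4 = 36
  FM08: 10 × 3 = 30
  FM09: 9 × 8 = 72
Highest criticality is 72 → FM09.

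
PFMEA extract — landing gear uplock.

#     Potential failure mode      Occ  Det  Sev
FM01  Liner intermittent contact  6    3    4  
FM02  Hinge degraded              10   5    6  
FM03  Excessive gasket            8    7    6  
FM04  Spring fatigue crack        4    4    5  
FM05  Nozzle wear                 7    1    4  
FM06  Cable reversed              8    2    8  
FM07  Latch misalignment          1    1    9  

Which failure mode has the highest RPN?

RPN = Severity × Occurrence × Detection:
  FM01: 4 × 6 × 3 = 72
  FM02: 6 × 10 × 5 = 300
  FM03: 6 × 8 × 7 = 336
  FM04: 5 × 4 × 4 = 80
  FM05: 4 × 7 × 1 = 28
  FM06: 8 × 8 × 2 = 128
  FM07: 9 × 1 × 1 = 9
Highest RPN is 336 → FM03.

FM03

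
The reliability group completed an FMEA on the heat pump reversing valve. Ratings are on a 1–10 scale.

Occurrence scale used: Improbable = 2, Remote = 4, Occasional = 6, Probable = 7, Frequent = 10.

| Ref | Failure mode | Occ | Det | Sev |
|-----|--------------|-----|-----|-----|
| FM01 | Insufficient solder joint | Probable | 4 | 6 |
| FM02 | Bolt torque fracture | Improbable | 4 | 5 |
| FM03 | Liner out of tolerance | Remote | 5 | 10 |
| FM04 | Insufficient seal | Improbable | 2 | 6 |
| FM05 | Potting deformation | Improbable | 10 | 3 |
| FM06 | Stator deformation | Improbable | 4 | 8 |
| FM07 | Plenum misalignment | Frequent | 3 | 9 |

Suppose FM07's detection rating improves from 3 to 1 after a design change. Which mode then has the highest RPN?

RPN = Severity × Occurrence × Detection:
  FM01: 6 × 7 × 4 = 168
  FM02: 5 × 2 × 4 = 40
  FM03: 10 × 4 × 5 = 200
  FM04: 6 × 2 × 2 = 24
  FM05: 3 × 2 × 10 = 60
  FM06: 8 × 2 × 4 = 64
  FM07: 9 × 10 × 3 = 270
After action: FM07 → 9 × 10 × 1 = 90.
Revised RPNs: FM03=200, FM01=168, FM07=90, FM06=64, FM05=60, FM02=40, FM04=24.
Highest is now FM03 (200).

FM03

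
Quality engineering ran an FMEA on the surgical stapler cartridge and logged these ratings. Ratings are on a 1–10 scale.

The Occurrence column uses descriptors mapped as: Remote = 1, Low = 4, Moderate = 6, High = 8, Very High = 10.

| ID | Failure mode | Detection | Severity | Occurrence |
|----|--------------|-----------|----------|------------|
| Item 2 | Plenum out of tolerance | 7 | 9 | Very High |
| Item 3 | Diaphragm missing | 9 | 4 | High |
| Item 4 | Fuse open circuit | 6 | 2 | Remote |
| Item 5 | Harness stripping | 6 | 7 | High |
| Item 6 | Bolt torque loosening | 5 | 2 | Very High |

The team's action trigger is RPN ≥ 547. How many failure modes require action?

1

RPN = Severity × Occurrence × Detection:
  Item 2: 9 × 10 × 7 = 630
  Item 3: 4 × 8 × 9 = 288
  Item 4: 2 × 1 × 6 = 12
  Item 5: 7 × 8 × 6 = 336
  Item 6: 2 × 10 × 5 = 100
Modes with RPN ≥ 547: Item 2 (630) → 1.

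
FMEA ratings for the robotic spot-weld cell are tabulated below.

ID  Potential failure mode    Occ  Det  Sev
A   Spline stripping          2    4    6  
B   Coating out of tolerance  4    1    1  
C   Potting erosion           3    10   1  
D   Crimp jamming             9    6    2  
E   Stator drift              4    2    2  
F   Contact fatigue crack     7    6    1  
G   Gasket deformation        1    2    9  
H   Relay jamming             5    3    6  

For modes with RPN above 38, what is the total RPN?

288

RPN = Severity × Occurrence × Detection:
  A: 6 × 2 × 4 = 48
  B: 1 × 4 × 1 = 4
  C: 1 × 3 × 10 = 30
  D: 2 × 9 × 6 = 108
  E: 2 × 4 × 2 = 16
  F: 1 × 7 × 6 = 42
  G: 9 × 1 × 2 = 18
  H: 6 × 5 × 3 = 90
RPN > 38: A (48), D (108), F (42), H (90).
Sum: 48 + 108 + 42 + 90 = 288.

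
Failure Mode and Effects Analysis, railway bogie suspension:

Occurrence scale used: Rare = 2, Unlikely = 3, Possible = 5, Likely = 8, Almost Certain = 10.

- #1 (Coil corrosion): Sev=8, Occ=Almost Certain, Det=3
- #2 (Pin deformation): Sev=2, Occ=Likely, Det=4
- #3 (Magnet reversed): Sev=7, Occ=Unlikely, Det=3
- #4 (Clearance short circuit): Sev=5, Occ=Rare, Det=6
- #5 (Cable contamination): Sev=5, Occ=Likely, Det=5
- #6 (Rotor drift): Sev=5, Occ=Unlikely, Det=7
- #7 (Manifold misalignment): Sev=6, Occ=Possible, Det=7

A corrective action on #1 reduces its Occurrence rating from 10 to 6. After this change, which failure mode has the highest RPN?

#7

RPN = Severity × Occurrence × Detection:
  #1: 8 × 10 × 3 = 240
  #2: 2 × 8 × 4 = 64
  #3: 7 × 3 × 3 = 63
  #4: 5 × 2 × 6 = 60
  #5: 5 × 8 × 5 = 200
  #6: 5 × 3 × 7 = 105
  #7: 6 × 5 × 7 = 210
After action: #1 → 8 × 6 × 3 = 144.
Revised RPNs: #7=210, #5=200, #1=144, #6=105, #2=64, #3=63, #4=60.
Highest is now #7 (210).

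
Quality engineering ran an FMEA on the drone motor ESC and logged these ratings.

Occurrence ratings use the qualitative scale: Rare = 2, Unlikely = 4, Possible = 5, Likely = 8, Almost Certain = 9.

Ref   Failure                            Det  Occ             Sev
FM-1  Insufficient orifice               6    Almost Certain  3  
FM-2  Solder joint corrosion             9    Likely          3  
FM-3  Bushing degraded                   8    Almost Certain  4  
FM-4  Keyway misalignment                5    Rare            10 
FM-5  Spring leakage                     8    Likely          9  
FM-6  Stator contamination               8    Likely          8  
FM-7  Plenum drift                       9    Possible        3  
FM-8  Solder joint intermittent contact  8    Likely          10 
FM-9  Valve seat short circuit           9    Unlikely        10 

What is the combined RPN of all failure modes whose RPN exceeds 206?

RPN = Severity × Occurrence × Detection:
  FM-1: 3 × 9 × 6 = 162
  FM-2: 3 × 8 × 9 = 216
  FM-3: 4 × 9 × 8 = 288
  FM-4: 10 × 2 × 5 = 100
  FM-5: 9 × 8 × 8 = 576
  FM-6: 8 × 8 × 8 = 512
  FM-7: 3 × 5 × 9 = 135
  FM-8: 10 × 8 × 8 = 640
  FM-9: 10 × 4 × 9 = 360
RPN > 206: FM-2 (216), FM-3 (288), FM-5 (576), FM-6 (512), FM-8 (640), FM-9 (360).
Sum: 216 + 288 + 576 + 512 + 640 + 360 = 2592.

2592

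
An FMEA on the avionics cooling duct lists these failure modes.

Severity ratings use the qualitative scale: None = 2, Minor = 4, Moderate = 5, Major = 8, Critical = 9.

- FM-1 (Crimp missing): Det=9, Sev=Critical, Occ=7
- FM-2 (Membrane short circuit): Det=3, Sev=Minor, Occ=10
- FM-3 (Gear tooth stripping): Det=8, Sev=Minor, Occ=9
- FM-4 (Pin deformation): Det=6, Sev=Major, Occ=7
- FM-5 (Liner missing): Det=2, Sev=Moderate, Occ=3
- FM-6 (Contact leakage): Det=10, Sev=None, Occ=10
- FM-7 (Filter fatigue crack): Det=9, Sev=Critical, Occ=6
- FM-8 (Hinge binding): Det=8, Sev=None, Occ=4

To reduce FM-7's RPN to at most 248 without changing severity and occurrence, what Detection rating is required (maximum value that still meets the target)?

FM-7: S=9, O=6, D=9 → current RPN = 486.
Fixed product = 54. Need 54 × D ≤ 248, so D ≤ 248/54 = 4.59.
Maximum integer Detection rating = 4 (gives RPN 216; D=5 would give 270 > 248).

4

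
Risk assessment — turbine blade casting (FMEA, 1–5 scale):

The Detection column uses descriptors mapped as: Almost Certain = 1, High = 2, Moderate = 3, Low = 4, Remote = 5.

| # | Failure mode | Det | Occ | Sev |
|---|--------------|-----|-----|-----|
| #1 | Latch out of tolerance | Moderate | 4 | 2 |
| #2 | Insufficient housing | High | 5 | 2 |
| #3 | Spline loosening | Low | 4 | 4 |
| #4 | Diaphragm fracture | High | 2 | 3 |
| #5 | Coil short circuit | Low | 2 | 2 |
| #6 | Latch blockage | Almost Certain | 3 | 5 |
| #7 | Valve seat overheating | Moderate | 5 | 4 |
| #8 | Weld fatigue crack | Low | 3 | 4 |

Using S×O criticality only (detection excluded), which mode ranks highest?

Criticality = Severity × Occurrence:
  #1: 2 × 4 = 8
  #2: 2 × 5 = 10
  #3: 4 × 4 = 16
  #4: 3 × 2 = 6
  #5: 2 × 2 = 4
  #6: 5 × 3 = 15
  #7: 4 × 5 = 20
  #8: 4 × 3 = 12
Highest criticality is 20 → #7.

#7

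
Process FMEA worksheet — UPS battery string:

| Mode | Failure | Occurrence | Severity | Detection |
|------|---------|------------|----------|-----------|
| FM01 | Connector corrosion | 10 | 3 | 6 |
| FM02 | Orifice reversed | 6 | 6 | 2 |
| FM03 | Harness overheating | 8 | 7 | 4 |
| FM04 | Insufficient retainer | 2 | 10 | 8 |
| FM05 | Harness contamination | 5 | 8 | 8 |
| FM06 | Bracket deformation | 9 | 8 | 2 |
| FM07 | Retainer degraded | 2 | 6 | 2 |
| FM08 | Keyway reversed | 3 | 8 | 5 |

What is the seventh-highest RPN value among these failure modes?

RPN = Severity × Occurrence × Detection:
  FM01: 3 × 10 × 6 = 180
  FM02: 6 × 6 × 2 = 72
  FM03: 7 × 8 × 4 = 224
  FM04: 10 × 2 × 8 = 160
  FM05: 8 × 5 × 8 = 320
  FM06: 8 × 9 × 2 = 144
  FM07: 6 × 2 × 2 = 24
  FM08: 8 × 3 × 5 = 120
Sorted descending: 320, 224, 180, 160, 144, 120, 72, 24.
The seventh-highest RPN is 72 (FM02).

72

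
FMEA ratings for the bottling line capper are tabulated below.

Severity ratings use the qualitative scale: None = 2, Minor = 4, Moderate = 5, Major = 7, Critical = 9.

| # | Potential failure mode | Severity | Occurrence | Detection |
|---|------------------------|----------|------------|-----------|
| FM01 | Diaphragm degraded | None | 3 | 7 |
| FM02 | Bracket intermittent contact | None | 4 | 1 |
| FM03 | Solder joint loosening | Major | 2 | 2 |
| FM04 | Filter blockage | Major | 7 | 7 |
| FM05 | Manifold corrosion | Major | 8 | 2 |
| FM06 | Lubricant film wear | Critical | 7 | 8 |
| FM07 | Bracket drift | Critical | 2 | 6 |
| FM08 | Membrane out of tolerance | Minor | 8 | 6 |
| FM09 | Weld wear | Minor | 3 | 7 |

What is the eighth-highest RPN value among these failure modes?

28

RPN = Severity × Occurrence × Detection:
  FM01: 2 × 3 × 7 = 42
  FM02: 2 × 4 × 1 = 8
  FM03: 7 × 2 × 2 = 28
  FM04: 7 × 7 × 7 = 343
  FM05: 7 × 8 × 2 = 112
  FM06: 9 × 7 × 8 = 504
  FM07: 9 × 2 × 6 = 108
  FM08: 4 × 8 × 6 = 192
  FM09: 4 × 3 × 7 = 84
Sorted descending: 504, 343, 192, 112, 108, 84, 42, 28, 8.
The eighth-highest RPN is 28 (FM03).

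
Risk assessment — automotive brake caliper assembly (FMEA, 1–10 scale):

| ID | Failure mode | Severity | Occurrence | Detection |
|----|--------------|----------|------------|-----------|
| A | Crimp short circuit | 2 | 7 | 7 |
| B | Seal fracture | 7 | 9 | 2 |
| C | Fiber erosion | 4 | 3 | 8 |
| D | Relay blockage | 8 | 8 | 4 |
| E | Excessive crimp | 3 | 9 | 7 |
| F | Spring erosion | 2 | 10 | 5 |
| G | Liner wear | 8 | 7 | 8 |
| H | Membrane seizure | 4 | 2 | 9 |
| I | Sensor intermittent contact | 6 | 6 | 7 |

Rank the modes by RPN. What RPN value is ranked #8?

RPN = Severity × Occurrence × Detection:
  A: 2 × 7 × 7 = 98
  B: 7 × 9 × 2 = 126
  C: 4 × 3 × 8 = 96
  D: 8 × 8 × 4 = 256
  E: 3 × 9 × 7 = 189
  F: 2 × 10 × 5 = 100
  G: 8 × 7 × 8 = 448
  H: 4 × 2 × 9 = 72
  I: 6 × 6 × 7 = 252
Sorted descending: 448, 256, 252, 189, 126, 100, 98, 96, 72.
The eighth-highest RPN is 96 (C).

96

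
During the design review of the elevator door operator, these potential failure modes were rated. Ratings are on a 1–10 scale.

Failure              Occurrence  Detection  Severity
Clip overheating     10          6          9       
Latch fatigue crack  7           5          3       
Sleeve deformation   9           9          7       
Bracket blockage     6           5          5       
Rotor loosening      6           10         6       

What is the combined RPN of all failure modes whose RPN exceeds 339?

1467

RPN = Severity × Occurrence × Detection:
  Clip overheating: 9 × 10 × 6 = 540
  Latch fatigue crack: 3 × 7 × 5 = 105
  Sleeve deformation: 7 × 9 × 9 = 567
  Bracket blockage: 5 × 6 × 5 = 150
  Rotor loosening: 6 × 6 × 10 = 360
RPN > 339: Clip overheating (540), Sleeve deformation (567), Rotor loosening (360).
Sum: 540 + 567 + 360 = 1467.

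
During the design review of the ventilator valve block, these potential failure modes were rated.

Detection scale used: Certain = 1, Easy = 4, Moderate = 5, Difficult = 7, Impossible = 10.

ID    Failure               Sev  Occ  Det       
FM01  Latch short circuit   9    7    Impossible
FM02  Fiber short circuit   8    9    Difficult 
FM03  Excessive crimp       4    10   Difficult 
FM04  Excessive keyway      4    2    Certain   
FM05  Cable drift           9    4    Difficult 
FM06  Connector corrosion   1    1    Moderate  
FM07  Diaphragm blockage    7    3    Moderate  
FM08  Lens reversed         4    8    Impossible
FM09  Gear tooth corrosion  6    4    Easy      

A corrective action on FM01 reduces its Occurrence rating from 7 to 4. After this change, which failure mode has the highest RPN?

RPN = Severity × Occurrence × Detection:
  FM01: 9 × 7 × 10 = 630
  FM02: 8 × 9 × 7 = 504
  FM03: 4 × 10 × 7 = 280
  FM04: 4 × 2 × 1 = 8
  FM05: 9 × 4 × 7 = 252
  FM06: 1 × 1 × 5 = 5
  FM07: 7 × 3 × 5 = 105
  FM08: 4 × 8 × 10 = 320
  FM09: 6 × 4 × 4 = 96
After action: FM01 → 9 × 4 × 10 = 360.
Revised RPNs: FM02=504, FM01=360, FM08=320, FM03=280, FM05=252, FM07=105, FM09=96, FM04=8, FM06=5.
Highest is now FM02 (504).

FM02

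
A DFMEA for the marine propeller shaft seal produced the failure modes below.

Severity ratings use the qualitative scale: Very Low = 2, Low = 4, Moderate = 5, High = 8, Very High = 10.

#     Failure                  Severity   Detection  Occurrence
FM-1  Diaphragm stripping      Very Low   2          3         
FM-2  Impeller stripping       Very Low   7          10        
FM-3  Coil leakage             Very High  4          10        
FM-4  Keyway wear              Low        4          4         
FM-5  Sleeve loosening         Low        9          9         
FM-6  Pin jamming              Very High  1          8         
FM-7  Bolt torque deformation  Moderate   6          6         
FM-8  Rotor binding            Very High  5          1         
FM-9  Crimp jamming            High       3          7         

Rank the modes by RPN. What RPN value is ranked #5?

RPN = Severity × Occurrence × Detection:
  FM-1: 2 × 3 × 2 = 12
  FM-2: 2 × 10 × 7 = 140
  FM-3: 10 × 10 × 4 = 400
  FM-4: 4 × 4 × 4 = 64
  FM-5: 4 × 9 × 9 = 324
  FM-6: 10 × 8 × 1 = 80
  FM-7: 5 × 6 × 6 = 180
  FM-8: 10 × 1 × 5 = 50
  FM-9: 8 × 7 × 3 = 168
Sorted descending: 400, 324, 180, 168, 140, 80, 64, 50, 12.
The fifth-highest RPN is 140 (FM-2).

140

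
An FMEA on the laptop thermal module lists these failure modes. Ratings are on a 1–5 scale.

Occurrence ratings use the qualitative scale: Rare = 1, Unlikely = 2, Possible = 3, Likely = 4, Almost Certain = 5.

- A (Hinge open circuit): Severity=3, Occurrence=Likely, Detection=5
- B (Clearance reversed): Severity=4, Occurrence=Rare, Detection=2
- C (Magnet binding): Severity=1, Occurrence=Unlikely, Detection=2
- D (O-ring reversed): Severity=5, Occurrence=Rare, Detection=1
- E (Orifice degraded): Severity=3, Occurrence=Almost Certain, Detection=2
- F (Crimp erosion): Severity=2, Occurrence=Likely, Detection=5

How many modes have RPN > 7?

RPN = Severity × Occurrence × Detection:
  A: 3 × 4 × 5 = 60
  B: 4 × 1 × 2 = 8
  C: 1 × 2 × 2 = 4
  D: 5 × 1 × 1 = 5
  E: 3 × 5 × 2 = 30
  F: 2 × 4 × 5 = 40
Modes with RPN > 7: A (60), B (8), E (30), F (40) → 4.

4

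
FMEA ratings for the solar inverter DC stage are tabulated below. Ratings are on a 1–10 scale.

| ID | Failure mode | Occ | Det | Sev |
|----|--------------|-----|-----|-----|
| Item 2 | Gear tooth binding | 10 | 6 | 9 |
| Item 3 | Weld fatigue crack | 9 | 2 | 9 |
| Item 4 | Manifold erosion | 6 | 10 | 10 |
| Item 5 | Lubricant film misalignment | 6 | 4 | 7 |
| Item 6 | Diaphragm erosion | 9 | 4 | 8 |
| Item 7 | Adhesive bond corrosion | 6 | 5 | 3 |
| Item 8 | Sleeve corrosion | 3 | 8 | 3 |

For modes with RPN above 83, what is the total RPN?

RPN = Severity × Occurrence × Detection:
  Item 2: 9 × 10 × 6 = 540
  Item 3: 9 × 9 × 2 = 162
  Item 4: 10 × 6 × 10 = 600
  Item 5: 7 × 6 × 4 = 168
  Item 6: 8 × 9 × 4 = 288
  Item 7: 3 × 6 × 5 = 90
  Item 8: 3 × 3 × 8 = 72
RPN > 83: Item 2 (540), Item 3 (162), Item 4 (600), Item 5 (168), Item 6 (288), Item 7 (90).
Sum: 540 + 162 + 600 + 168 + 288 + 90 = 1848.

1848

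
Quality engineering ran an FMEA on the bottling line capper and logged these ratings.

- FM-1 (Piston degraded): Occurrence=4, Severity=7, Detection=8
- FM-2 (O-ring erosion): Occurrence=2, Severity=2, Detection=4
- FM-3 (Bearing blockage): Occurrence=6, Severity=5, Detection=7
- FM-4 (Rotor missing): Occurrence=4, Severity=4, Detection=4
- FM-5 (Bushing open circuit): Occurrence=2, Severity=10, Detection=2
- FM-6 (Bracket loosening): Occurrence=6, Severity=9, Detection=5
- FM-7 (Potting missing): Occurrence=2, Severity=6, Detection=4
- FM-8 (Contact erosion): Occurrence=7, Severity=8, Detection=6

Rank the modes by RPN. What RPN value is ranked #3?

RPN = Severity × Occurrence × Detection:
  FM-1: 7 × 4 × 8 = 224
  FM-2: 2 × 2 × 4 = 16
  FM-3: 5 × 6 × 7 = 210
  FM-4: 4 × 4 × 4 = 64
  FM-5: 10 × 2 × 2 = 40
  FM-6: 9 × 6 × 5 = 270
  FM-7: 6 × 2 × 4 = 48
  FM-8: 8 × 7 × 6 = 336
Sorted descending: 336, 270, 224, 210, 64, 48, 40, 16.
The third-highest RPN is 224 (FM-1).

224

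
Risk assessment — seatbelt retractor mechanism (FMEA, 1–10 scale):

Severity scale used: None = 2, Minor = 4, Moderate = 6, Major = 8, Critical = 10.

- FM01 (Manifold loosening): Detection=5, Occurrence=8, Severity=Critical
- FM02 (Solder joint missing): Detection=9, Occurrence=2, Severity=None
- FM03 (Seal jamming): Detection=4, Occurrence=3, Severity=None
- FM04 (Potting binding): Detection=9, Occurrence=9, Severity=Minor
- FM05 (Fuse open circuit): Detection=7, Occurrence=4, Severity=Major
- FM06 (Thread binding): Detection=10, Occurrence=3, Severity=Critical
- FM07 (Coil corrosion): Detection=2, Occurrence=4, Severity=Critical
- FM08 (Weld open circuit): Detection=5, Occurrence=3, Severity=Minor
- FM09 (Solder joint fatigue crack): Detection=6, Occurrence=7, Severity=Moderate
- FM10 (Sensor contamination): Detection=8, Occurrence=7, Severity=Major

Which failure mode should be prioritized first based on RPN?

RPN = Severity × Occurrence × Detection:
  FM01: 10 × 8 × 5 = 400
  FM02: 2 × 2 × 9 = 36
  FM03: 2 × 3 × 4 = 24
  FM04: 4 × 9 × 9 = 324
  FM05: 8 × 4 × 7 = 224
  FM06: 10 × 3 × 10 = 300
  FM07: 10 × 4 × 2 = 80
  FM08: 4 × 3 × 5 = 60
  FM09: 6 × 7 × 6 = 252
  FM10: 8 × 7 × 8 = 448
Highest RPN is 448 → FM10.

FM10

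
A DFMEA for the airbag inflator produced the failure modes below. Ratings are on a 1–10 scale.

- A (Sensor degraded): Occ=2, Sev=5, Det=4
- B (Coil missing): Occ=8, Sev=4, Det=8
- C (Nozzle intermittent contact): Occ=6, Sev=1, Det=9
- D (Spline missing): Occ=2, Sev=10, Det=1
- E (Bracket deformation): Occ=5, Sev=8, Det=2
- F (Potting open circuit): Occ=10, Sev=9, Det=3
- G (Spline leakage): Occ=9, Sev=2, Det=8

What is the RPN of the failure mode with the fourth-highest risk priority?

80

RPN = Severity × Occurrence × Detection:
  A: 5 × 2 × 4 = 40
  B: 4 × 8 × 8 = 256
  C: 1 × 6 × 9 = 54
  D: 10 × 2 × 1 = 20
  E: 8 × 5 × 2 = 80
  F: 9 × 10 × 3 = 270
  G: 2 × 9 × 8 = 144
Sorted descending: 270, 256, 144, 80, 54, 40, 20.
The fourth-highest RPN is 80 (E).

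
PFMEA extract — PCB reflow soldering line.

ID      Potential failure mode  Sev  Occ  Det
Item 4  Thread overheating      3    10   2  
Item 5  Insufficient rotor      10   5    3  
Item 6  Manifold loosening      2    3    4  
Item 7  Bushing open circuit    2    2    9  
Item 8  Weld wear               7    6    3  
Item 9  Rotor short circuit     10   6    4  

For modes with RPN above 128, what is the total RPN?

390

RPN = Severity × Occurrence × Detection:
  Item 4: 3 × 10 × 2 = 60
  Item 5: 10 × 5 × 3 = 150
  Item 6: 2 × 3 × 4 = 24
  Item 7: 2 × 2 × 9 = 36
  Item 8: 7 × 6 × 3 = 126
  Item 9: 10 × 6 × 4 = 240
RPN > 128: Item 5 (150), Item 9 (240).
Sum: 150 + 240 = 390.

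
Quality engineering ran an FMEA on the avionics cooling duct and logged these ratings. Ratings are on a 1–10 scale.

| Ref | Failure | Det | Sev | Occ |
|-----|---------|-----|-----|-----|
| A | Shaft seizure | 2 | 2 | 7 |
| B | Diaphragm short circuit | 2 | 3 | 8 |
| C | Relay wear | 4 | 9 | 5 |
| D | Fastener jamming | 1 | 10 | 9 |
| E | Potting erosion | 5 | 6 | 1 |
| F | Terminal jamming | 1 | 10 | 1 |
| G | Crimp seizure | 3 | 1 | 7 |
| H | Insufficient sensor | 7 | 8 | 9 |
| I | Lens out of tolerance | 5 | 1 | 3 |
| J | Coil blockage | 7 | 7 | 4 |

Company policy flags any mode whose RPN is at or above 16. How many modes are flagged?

8

RPN = Severity × Occurrence × Detection:
  A: 2 × 7 × 2 = 28
  B: 3 × 8 × 2 = 48
  C: 9 × 5 × 4 = 180
  D: 10 × 9 × 1 = 90
  E: 6 × 1 × 5 = 30
  F: 10 × 1 × 1 = 10
  G: 1 × 7 × 3 = 21
  H: 8 × 9 × 7 = 504
  I: 1 × 3 × 5 = 15
  J: 7 × 4 × 7 = 196
Modes with RPN ≥ 16: A (28), B (48), C (180), D (90), E (30), G (21), H (504), J (196) → 8.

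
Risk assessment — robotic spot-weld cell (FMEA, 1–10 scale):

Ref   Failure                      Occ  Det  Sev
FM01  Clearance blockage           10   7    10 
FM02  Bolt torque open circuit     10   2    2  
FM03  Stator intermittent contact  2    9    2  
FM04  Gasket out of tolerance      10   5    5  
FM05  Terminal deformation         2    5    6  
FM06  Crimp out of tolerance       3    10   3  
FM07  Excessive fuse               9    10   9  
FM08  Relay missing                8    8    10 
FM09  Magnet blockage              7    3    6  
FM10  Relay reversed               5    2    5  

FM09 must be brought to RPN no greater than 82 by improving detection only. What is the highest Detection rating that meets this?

1

FM09: S=6, O=7, D=3 → current RPN = 126.
Fixed product = 42. Need 42 × D ≤ 82, so D ≤ 82/42 = 1.95.
Maximum integer Detection rating = 1 (gives RPN 42; D=2 would give 84 > 82).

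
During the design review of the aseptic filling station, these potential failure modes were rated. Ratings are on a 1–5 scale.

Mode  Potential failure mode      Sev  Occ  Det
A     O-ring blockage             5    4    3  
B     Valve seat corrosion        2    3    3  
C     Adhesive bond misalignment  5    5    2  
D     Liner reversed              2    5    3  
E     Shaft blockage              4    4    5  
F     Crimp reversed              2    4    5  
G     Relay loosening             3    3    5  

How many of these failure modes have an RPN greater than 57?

2

RPN = Severity × Occurrence × Detection:
  A: 5 × 4 × 3 = 60
  B: 2 × 3 × 3 = 18
  C: 5 × 5 × 2 = 50
  D: 2 × 5 × 3 = 30
  E: 4 × 4 × 5 = 80
  F: 2 × 4 × 5 = 40
  G: 3 × 3 × 5 = 45
Modes with RPN > 57: A (60), E (80) → 2.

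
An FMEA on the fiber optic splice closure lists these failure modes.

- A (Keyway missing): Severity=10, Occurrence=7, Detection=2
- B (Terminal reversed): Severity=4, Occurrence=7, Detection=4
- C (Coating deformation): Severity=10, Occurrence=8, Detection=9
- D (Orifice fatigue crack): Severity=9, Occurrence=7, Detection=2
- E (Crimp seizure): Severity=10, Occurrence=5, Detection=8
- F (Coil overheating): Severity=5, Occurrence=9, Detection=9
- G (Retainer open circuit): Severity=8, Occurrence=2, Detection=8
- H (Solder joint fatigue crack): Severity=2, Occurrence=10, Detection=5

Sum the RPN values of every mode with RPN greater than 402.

1125

RPN = Severity × Occurrence × Detection:
  A: 10 × 7 × 2 = 140
  B: 4 × 7 × 4 = 112
  C: 10 × 8 × 9 = 720
  D: 9 × 7 × 2 = 126
  E: 10 × 5 × 8 = 400
  F: 5 × 9 × 9 = 405
  G: 8 × 2 × 8 = 128
  H: 2 × 10 × 5 = 100
RPN > 402: C (720), F (405).
Sum: 720 + 405 = 1125.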